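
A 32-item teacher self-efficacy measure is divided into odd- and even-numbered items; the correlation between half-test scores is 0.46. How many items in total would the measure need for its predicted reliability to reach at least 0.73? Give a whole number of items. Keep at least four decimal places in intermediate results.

51

Corrected full-test reliability: r_full = 2 × 0.46 / (1 + 0.46) ≈ 0.6301
Solve Spearman-Brown for n: n = 0.73(1 − 0.6301) / [0.6301(1 − 0.73)] = 1.5872
Items = 1.5872 × 32 ≈ 50.79 → 51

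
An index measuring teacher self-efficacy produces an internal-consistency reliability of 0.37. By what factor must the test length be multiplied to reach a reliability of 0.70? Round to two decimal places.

Invert Spearman-Brown to solve for n:
n = r_target (1 − r_old) / [ r_old (1 − r_target) ]
n = 0.70(1 − 0.37) / [0.37(1 − 0.70)]
n = 0.4410 / 0.1110 ≈ 3.9730

3.97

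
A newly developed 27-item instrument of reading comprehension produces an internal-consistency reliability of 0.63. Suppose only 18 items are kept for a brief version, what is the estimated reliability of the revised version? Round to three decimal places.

0.532

n = 18/27 = 0.6667
By Spearman-Brown, r_new = n r / (1 + (n − 1) r).
r_new = (0.6667 × 0.63) / (1 + (0.6667 − 1) × 0.63)
     = 0.4200 / 0.7900 = 0.5316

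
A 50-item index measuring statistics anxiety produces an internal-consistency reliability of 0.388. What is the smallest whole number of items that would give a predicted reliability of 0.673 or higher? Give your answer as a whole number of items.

163

Spearman-Brown solved for the length factor n:
n = r*(1 − r) / [ r (1 − r*) ]
n = 0.673 × (1 − 0.388) / [ 0.388 × (1 − 0.673) ]
  = 0.411876 / 0.126876 = 3.2463
So the test needs 3.2463 × 50 ≈ 162.31 items; rounding up, 163.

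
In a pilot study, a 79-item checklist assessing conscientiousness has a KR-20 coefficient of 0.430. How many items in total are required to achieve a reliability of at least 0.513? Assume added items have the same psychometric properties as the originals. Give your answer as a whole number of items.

111

n = [0.513 × 0.570] / [0.430 × 0.487]
n = 0.292410 / 0.209410 ≈ 1.3964
Items needed = n × 79 = 1.3964 × 79 ≈ 110.32 → round up to 111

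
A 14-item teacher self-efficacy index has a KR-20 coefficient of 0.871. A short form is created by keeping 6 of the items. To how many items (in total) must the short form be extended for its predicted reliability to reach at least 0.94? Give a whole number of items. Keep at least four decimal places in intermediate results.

33

First, r for the 6-item form: n = 6/14 = 0.4286, so r_6 = 0.4286·0.871/(1 + (0.4286 − 1)·0.871) = 0.7432
Length factor from the short form to reach 0.94: n' = 0.94(1 − 0.7432) / [0.7432(1 − 0.94)] ≈ 5.4133
Total items = 5.4133 × 6 = 32.48, rounded up to 33.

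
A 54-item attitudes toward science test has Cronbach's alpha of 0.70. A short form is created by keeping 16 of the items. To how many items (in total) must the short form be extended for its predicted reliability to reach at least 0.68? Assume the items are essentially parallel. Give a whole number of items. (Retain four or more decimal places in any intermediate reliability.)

First, r for the 16-item form: n = 16/54 = 0.2963, so r_16 = 0.2963·0.70/(1 + (0.2963 − 1)·0.70) = 0.4088
Then solve for n' with r_old = 0.4088, r_target = 0.68: n' = 0.68(1 − 0.4088)/[0.4088(1 − 0.68)] = 3.0731
Items = 3.0731 × 16 ≈ 49.17 → 50

50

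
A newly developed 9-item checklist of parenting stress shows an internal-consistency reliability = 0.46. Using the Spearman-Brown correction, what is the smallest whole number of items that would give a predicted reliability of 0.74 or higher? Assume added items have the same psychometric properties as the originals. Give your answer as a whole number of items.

31

n = 0.74 × (1 − 0.46) / [ 0.46 × (1 − 0.74) ]
  = 0.3996 / 0.1196 = 3.3411
So the test needs 3.3411 × 9 ≈ 30.07 items; rounding up, 31.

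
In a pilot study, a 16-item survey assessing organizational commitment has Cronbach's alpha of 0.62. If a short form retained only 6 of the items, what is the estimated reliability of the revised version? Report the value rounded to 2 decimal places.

Length ratio n = 6/16 = 0.375
Apply the Spearman-Brown prophecy formula, r' = nr / [1 + (n − 1)r]:
r_new = 0.375·0.62 / [1 + (0.375 − 1)·0.62]
     = 0.2325 / 0.6125 = 0.3796

0.38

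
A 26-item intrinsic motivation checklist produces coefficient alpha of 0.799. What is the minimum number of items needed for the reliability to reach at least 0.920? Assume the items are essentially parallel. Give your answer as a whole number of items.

76

Rearranging the Spearman-Brown formula for n,
n = r*(1 − r) / [ r (1 − r*) ]
n = 0.920 × (1 − 0.799) / [ 0.799 × (1 − 0.920) ]
  = 0.184920 / 0.063920 = 2.8930
So the test needs 2.8930 × 26 ≈ 75.22 items; rounding up, 76.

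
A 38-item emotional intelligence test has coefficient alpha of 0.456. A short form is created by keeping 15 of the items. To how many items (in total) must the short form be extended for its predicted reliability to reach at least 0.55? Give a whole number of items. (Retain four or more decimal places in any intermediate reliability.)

56

First, r for the 15-item form: n = 15/38 = 0.3947, so r_15 = 0.3947·0.456/(1 + (0.3947 − 1)·0.456) = 0.2486
Then solve for n' with r_old = 0.2486, r_target = 0.55: n' = 0.55(1 − 0.2486)/[0.2486(1 − 0.55)] = 3.6942
Items = 3.6942 × 15 ≈ 55.41 → 56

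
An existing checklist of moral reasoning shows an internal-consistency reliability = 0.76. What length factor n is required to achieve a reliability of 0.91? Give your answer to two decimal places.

3.19

Spearman-Brown solved for the length factor n:
n = r*(1 − r) / [ r (1 − r*) ]
n = 0.91(1 − 0.76) / [0.76(1 − 0.91)]
n = 0.2184 / 0.0684 ≈ 3.1930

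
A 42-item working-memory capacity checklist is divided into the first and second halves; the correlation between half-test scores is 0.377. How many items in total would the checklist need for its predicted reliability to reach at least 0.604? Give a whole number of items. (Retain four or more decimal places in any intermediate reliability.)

Corrected full-test reliability: r_full = 2 × 0.377 / (1 + 0.377) ≈ 0.5476
Solve Spearman-Brown for n: n = 0.604(1 − 0.5476) / [0.5476(1 − 0.604)] = 1.2601
Items = 1.2601 × 42 ≈ 52.92 → 53

53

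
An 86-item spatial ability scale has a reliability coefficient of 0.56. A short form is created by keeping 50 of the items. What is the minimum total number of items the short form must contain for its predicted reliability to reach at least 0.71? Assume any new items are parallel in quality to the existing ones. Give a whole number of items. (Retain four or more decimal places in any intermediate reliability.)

Short-form reliability: n = 50/86 = 0.5814; r_50 = n·r/(1+(n−1)r) ≈ 0.4253
Then solve for n' with r_old = 0.4253, r_target = 0.71: n' = 0.71(1 − 0.4253)/[0.4253(1 − 0.71)] = 3.3083
Items = 3.3083 × 50 ≈ 165.41 → 166

166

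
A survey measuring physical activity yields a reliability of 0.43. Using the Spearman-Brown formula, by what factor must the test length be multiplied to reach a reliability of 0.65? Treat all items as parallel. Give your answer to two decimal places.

Rearranging the Spearman-Brown formula for n,
n = r*(1 − r) / [ r (1 − r*) ]
n = 0.65(1 − 0.43) / [0.43(1 − 0.65)]
  = 0.3705 / 0.1505 = 2.4618

2.46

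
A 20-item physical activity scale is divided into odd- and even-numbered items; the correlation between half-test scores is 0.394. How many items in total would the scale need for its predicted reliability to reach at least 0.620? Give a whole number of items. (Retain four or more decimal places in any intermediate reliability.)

r_full = 2(0.394)/(1 + 0.394) = 0.5653
n = r_tgt(1 − r_full) / [r_full(1 − r_tgt)] = 0.620 × 0.4347 / (0.5653 × 0.380) ≈ 1.2546
Required items = 1.2546 × 20 = 25.09, so 26 items.

26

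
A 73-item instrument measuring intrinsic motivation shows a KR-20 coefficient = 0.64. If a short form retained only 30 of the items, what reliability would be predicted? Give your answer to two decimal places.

0.42

n = 30/73 = 0.411
r_new = (0.411 × 0.64) / (1 + (0.411 − 1) × 0.64)
r_new = 0.2630 / 0.6230 ≈ 0.4222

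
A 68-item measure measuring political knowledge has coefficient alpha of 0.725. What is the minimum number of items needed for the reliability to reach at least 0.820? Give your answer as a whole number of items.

118

Rearranging the Spearman-Brown formula for n,
n = r_target (1 − r_old) / [ r_old (1 − r_target) ]
n = 0.820 × (1 − 0.725) / [ 0.725 × (1 − 0.820) ]
n = 0.225500 / 0.130500 ≈ 1.7280
So the test needs 1.7280 × 68 ≈ 117.50 items; rounding up, 118.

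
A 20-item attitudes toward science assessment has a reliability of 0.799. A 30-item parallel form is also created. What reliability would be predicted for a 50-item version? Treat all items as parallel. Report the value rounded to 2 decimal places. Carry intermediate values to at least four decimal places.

The 30-item form is not needed; work directly from the 20-item form with n = 50/20 = 2.5000.
r_{50} = n·r / (1 + (n − 1)·r) = 1.9975 / 2.1985 ≈ 0.9086

0.91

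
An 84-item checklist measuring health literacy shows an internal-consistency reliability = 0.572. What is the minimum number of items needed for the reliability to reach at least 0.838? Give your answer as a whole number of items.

326

Invert Spearman-Brown to solve for n:
n = r*(1 − r) / [ r (1 − r*) ]
n = [0.838 × 0.428] / [0.572 × 0.162]
  = 0.358664 / 0.092664 = 3.8706
Items needed = n × 84 = 3.8706 × 84 ≈ 325.13 → round up to 326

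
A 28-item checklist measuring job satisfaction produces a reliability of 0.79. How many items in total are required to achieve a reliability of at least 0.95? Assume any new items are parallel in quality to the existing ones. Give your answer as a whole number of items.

142

Invert Spearman-Brown to solve for n:
n = r_target (1 − r_old) / [ r_old (1 − r_target) ]
n = [0.95 × 0.21] / [0.79 × 0.05]
n = 0.1995 / 0.0395 ≈ 5.0506
So the test needs 5.0506 × 28 ≈ 141.42 items; rounding up, 142.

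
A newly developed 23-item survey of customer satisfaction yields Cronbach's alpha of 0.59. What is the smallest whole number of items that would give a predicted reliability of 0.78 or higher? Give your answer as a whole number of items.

Spearman-Brown solved for the length factor n:
n = r*(1 − r) / [ r (1 − r*) ]
n = 0.78 × (1 − 0.59) / [ 0.59 × (1 − 0.78) ]
  = 0.3198 / 0.1298 = 2.4638
2.4638 × 23 = 56.67 → 57 items

57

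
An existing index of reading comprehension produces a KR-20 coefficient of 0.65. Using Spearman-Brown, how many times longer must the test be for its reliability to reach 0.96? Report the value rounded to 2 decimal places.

12.92

Spearman-Brown solved for the length factor n:
n = r*(1 − r) / [ r (1 − r*) ]
n = 0.96(1 − 0.65) / [0.65(1 − 0.96)]
  = 0.3360 / 0.0260 = 12.9231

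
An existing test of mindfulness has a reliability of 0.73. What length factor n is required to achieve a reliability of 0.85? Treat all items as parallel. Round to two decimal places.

n = [0.85 × 0.27] / [0.73 × 0.15]
  = 0.2295 / 0.1095 = 2.0959

2.10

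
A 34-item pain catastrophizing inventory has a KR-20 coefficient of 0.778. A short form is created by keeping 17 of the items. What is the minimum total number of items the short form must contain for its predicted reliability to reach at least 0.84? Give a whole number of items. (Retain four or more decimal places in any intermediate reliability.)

51

Short-form reliability: n = 17/34 = 0.5000; r_17 = n·r/(1+(n−1)r) ≈ 0.6367
Length factor from the short form to reach 0.84: n' = 0.84(1 − 0.6367) / [0.6367(1 − 0.84)] ≈ 2.9956
Total items = 2.9956 × 17 = 50.93, rounded up to 51.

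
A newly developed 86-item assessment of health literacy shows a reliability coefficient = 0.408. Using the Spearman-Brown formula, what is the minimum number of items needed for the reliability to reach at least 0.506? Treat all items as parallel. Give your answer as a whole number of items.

128

n = [0.506 × 0.592] / [0.408 × 0.494]
n = 0.299552 / 0.201552 ≈ 1.4862
Items needed = n × 86 = 1.4862 × 86 ≈ 127.81 → round up to 128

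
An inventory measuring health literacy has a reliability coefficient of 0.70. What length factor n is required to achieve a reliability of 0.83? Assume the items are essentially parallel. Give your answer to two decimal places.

Rearranging the Spearman-Brown formula for n,
n = r*(1 − r) / [ r (1 − r*) ]
n = 0.83(1 − 0.70) / [0.70(1 − 0.83)]
n = 0.2490 / 0.1190 ≈ 2.0924

2.09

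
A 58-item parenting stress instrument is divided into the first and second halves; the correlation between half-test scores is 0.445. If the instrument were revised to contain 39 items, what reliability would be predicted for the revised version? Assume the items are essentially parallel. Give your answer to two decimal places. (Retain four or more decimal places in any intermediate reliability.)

0.52

Full-test reliability from the split-half r: r_full = 2(0.445)/(1 + 0.445) = 0.6159
Length factor from 58 to 39 items: n = 39/58 = 0.6724
r_new = n·r_full / (1 + (n − 1)·r_full) = 0.4141 / 0.7982 ≈ 0.5188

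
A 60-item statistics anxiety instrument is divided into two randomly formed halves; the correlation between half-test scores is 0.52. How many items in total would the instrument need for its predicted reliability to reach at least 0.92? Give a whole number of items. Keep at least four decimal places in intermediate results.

r_full = 2(0.52)/(1 + 0.52) = 0.6842
Solve Spearman-Brown for n: n = 0.92(1 − 0.6842) / [0.6842(1 − 0.92)] = 5.3080
Required items = 5.3080 × 60 = 318.48, so 319 items.

319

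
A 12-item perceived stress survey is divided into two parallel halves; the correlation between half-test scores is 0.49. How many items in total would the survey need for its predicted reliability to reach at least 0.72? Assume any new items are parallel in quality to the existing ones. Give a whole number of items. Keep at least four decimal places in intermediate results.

Corrected full-test reliability: r_full = 2 × 0.49 / (1 + 0.49) ≈ 0.6577
Solve Spearman-Brown for n: n = 0.72(1 − 0.6577) / [0.6577(1 − 0.72)] = 1.3383
Required items = 1.3383 × 12 = 16.06, so 17 items.

17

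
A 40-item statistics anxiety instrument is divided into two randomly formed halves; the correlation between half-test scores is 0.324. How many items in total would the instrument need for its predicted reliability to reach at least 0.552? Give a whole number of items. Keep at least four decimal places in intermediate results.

r_full = 2(0.324)/(1 + 0.324) = 0.4894
Solve Spearman-Brown for n: n = 0.552(1 − 0.4894) / [0.4894(1 − 0.552)] = 1.2855
Items = 1.2855 × 40 ≈ 51.42 → 52

52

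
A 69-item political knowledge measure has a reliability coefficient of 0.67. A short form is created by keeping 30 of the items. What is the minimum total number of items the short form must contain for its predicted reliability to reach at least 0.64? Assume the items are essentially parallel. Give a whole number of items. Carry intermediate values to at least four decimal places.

First, r for the 30-item form: n = 30/69 = 0.4348, so r_30 = 0.4348·0.67/(1 + (0.4348 − 1)·0.67) = 0.4689
Then solve for n' with r_old = 0.4689, r_target = 0.64: n' = 0.64(1 − 0.4689)/[0.4689(1 − 0.64)] = 2.0136
Total items = 2.0136 × 30 = 60.41, rounded up to 61.

61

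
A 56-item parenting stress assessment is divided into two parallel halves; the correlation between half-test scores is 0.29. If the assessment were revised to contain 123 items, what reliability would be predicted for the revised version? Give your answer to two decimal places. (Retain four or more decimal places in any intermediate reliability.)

0.64

Spearman-Brown correction (n = 2): r_full = 2·0.29/(1 + 0.29) = 0.4496
Then adjust to 123 items: n = 123/56 = 2.1964
r_new = n·r_full / (1 + (n − 1)·r_full) = 0.9875 / 1.5379 ≈ 0.6421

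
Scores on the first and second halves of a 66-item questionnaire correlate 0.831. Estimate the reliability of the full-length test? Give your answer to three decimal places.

0.908

The full test is twice the length of either half (n = 2).
r_full = 2r_hh / (1 + r_hh) = 2 × 0.831 / (1 + 0.831)
r_full = 1.6620 / 1.8310 ≈ 0.9077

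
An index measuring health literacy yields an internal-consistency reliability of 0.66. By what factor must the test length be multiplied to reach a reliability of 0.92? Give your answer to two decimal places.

Rearranging the Spearman-Brown formula for n,
n = r_target (1 − r_old) / [ r_old (1 − r_target) ]
n = [0.92 × 0.34] / [0.66 × 0.08]
  = 0.3128 / 0.0528 = 5.9242

5.92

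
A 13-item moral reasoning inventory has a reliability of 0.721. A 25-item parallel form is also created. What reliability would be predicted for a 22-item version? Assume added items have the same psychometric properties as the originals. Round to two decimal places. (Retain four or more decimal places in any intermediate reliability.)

Only the ratio of lengths matters: n = 22/13 = 1.6923
r_{22} = n·r / (1 + (n − 1)·r) = 1.2201 / 1.4991 ≈ 0.8139

0.81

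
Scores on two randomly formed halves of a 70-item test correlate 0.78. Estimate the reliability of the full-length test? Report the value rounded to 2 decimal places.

Apply the Spearman-Brown correction with n = 2:
r_full = 2r_hh / (1 + r_hh) = 2 × 0.78 / (1 + 0.78)
       = 1.5600 / 1.7800 = 0.8764

0.88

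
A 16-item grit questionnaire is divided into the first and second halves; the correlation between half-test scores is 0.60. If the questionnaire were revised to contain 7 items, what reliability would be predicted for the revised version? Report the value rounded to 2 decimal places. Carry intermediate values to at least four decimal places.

Full-test reliability from the split-half r: r_full = 2(0.60)/(1 + 0.60) = 0.7500
Length factor from 16 to 7 items: n = 7/16 = 0.4375
r_new = n·r_full / (1 + (n − 1)·r_full) = 0.3281 / 0.5781 ≈ 0.5675

0.57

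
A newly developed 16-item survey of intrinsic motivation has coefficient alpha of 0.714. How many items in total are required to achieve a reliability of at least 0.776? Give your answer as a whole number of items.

23

n = [0.776 × 0.286] / [0.714 × 0.224]
  = 0.221936 / 0.159936 = 1.3877
1.3877 × 16 = 22.20 → 23 items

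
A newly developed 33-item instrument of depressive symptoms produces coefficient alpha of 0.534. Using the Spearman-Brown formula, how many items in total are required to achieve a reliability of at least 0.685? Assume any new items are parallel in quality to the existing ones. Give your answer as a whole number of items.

63

Invert Spearman-Brown to solve for n:
n = r*(1 − r) / [ r (1 − r*) ]
n = 0.685(1 − 0.534) / [0.534(1 − 0.685)]
n = 0.319210 / 0.168210 ≈ 1.8977
1.8977 × 33 = 62.62 → 63 items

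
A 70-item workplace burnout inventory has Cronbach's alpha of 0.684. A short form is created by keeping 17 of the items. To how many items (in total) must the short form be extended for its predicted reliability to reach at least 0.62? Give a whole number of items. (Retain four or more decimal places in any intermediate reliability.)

Short-form reliability: n = 17/70 = 0.2429; r_17 = n·r/(1+(n−1)r) ≈ 0.3446
Length factor from the short form to reach 0.62: n' = 0.62(1 − 0.3446) / [0.3446(1 − 0.62)] ≈ 3.1031
Items = 3.1031 × 17 ≈ 52.75 → 53

53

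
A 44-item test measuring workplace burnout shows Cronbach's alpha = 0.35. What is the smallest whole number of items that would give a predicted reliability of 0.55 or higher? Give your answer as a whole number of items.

100

Rearranging the Spearman-Brown formula for n,
n = r*(1 − r) / [ r (1 − r*) ]
n = 0.55 × (1 − 0.35) / [ 0.35 × (1 − 0.55) ]
n = 0.3575 / 0.1575 ≈ 2.2698
So the test needs 2.2698 × 44 ≈ 99.87 items; rounding up, 100.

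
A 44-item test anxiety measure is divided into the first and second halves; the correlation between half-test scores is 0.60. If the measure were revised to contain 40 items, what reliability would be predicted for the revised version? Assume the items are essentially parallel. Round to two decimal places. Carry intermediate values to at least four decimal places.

First correct the split-half correlation to full-test reliability: r_full = 2 × 0.60 / (1 + 0.60) ≈ 0.7500
Then adjust to 40 items: n = 40/44 = 0.9091
r_new = n·r_full / (1 + (n − 1)·r_full) = 0.6818 / 0.9318 ≈ 0.7317

0.73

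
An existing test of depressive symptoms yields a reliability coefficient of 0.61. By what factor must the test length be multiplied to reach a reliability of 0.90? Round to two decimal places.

n = [0.90 × 0.39] / [0.61 × 0.10]
  = 0.3510 / 0.0610 = 5.7541

5.75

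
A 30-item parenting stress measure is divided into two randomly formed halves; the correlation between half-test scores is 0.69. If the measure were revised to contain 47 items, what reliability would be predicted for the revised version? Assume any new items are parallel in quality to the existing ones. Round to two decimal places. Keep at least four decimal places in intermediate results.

0.87

Full-test reliability from the split-half r: r_full = 2(0.69)/(1 + 0.69) = 0.8166
Length factor from 30 to 47 items: n = 47/30 = 1.5667
r_new = n·r_full / (1 + (n − 1)·r_full) = 1.2794 / 1.4628 ≈ 0.8746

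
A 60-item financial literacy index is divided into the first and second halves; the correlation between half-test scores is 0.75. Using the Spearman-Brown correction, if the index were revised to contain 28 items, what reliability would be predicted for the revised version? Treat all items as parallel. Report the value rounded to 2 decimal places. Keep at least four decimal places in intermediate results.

0.74

Full-test reliability from the split-half r: r_full = 2(0.75)/(1 + 0.75) = 0.8571
Length factor from 60 to 28 items: n = 28/60 = 0.4667
r_new = n·r_full / (1 + (n − 1)·r_full) = 0.4000 / 0.5429 ≈ 0.7368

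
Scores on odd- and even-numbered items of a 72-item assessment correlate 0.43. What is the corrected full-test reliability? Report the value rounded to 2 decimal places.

Apply the Spearman-Brown correction with n = 2:
r_full = 2r_hh / (1 + r_hh) = 2 × 0.43 / (1 + 0.43)
r_full = 0.8600 / 1.4300 ≈ 0.6014

0.60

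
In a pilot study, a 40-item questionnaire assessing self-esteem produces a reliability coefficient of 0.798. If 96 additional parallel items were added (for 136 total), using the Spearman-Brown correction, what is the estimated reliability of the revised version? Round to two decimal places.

n = 136/40 = 3.4
Apply the Spearman-Brown prophecy formula, r' = nr / [1 + (n − 1)r]:
r_new = (3.4 × 0.798) / (1 + (3.4 − 1) × 0.798)
     = 2.7132 / 2.9152 = 0.9307

0.93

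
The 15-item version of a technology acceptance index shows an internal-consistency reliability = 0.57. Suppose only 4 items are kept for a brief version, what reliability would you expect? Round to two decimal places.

Length ratio n = 4/15 = 0.2667
By Spearman-Brown, r_new = n r / (1 + (n − 1) r).
r_new = 0.2667·0.57 / [1 + (0.2667 − 1)·0.57]
r_new = 0.1520 / 0.5820 ≈ 0.2612

0.26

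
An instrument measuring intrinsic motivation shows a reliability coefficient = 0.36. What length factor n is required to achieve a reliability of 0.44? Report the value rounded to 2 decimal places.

1.40

Rearranging the Spearman-Brown formula for n,
n = r*(1 − r) / [ r (1 − r*) ]
n = 0.44(1 − 0.36) / [0.36(1 − 0.44)]
  = 0.2816 / 0.2016 = 1.3968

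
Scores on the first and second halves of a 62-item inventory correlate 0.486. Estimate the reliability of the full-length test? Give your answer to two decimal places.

0.65

Apply the Spearman-Brown correction with n = 2:
r_full = 2(0.486) / (1 + 0.486)
r_full = 0.9720 / 1.4860 ≈ 0.6541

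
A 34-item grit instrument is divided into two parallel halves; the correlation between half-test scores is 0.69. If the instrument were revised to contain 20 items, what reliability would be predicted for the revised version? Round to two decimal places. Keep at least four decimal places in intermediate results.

0.72

Spearman-Brown correction (n = 2): r_full = 2·0.69/(1 + 0.69) = 0.8166
Length factor from 34 to 20 items: n = 20/34 = 0.5882
r_new = n·r_full / (1 + (n − 1)·r_full) = 0.4803 / 0.6637 ≈ 0.7237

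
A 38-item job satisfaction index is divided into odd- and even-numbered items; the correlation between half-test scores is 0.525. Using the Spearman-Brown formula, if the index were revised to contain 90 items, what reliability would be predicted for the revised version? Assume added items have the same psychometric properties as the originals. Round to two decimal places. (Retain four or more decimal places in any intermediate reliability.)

Spearman-Brown correction (n = 2): r_full = 2·0.525/(1 + 0.525) = 0.6885
Length factor from 38 to 90 items: n = 90/38 = 2.3684
r_new = n·r_full / (1 + (n − 1)·r_full) = 1.6306 / 1.9421 ≈ 0.8396

0.84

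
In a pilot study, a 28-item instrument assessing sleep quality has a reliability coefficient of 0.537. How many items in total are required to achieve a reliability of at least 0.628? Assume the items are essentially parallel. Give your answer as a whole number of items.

Rearranging the Spearman-Brown formula for n,
n = r*(1 − r) / [ r (1 − r*) ]
n = 0.628 × (1 − 0.537) / [ 0.537 × (1 − 0.628) ]
n = 0.290764 / 0.199764 ≈ 1.4555
Items needed = n × 28 = 1.4555 × 28 ≈ 40.75 → round up to 41

41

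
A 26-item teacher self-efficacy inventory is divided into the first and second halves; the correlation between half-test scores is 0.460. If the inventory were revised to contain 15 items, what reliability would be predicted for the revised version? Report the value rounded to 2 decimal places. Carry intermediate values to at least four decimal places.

0.50

First correct the split-half correlation to full-test reliability: r_full = 2 × 0.460 / (1 + 0.460) ≈ 0.6301
Length factor from 26 to 15 items: n = 15/26 = 0.5769
r_new = n·r_full / (1 + (n − 1)·r_full) = 0.3635 / 0.7334 ≈ 0.4956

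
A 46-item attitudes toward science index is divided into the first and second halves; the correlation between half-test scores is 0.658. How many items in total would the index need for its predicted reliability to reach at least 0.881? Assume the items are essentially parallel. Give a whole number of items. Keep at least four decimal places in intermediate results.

89

Corrected full-test reliability: r_full = 2 × 0.658 / (1 + 0.658) ≈ 0.7937
n = r_tgt(1 − r_full) / [r_full(1 − r_tgt)] = 0.881 × 0.2063 / (0.7937 × 0.119) ≈ 1.9243
Items = 1.9243 × 46 ≈ 88.52 → 89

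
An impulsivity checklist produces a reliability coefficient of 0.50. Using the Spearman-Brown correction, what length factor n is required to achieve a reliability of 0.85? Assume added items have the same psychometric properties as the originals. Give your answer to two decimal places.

5.67

n = 0.85 × (1 − 0.50) / [ 0.50 × (1 − 0.85) ]
  = 0.4250 / 0.0750 = 5.6667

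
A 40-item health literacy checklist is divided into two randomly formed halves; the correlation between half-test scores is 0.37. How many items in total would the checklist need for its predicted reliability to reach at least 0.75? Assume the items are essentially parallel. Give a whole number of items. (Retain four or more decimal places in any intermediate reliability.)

103

r_full = 2(0.37)/(1 + 0.37) = 0.5401
Solve Spearman-Brown for n: n = 0.75(1 − 0.5401) / [0.5401(1 − 0.75)] = 2.5545
Required items = 2.5545 × 40 = 102.18, so 103 items.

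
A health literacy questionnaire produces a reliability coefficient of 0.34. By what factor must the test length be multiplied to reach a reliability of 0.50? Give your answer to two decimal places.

1.94

Rearranging the Spearman-Brown formula for n,
n = r_target (1 − r_old) / [ r_old (1 − r_target) ]
n = 0.50 × (1 − 0.34) / [ 0.34 × (1 − 0.50) ]
  = 0.3300 / 0.1700 = 1.9412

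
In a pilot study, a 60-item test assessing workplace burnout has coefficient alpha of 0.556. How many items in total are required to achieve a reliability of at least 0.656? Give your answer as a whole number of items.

92

Invert Spearman-Brown to solve for n:
n = r_target (1 − r_old) / [ r_old (1 − r_target) ]
n = [0.656 × 0.444] / [0.556 × 0.344]
n = 0.291264 / 0.191264 ≈ 1.5228
Items needed = n × 60 = 1.5228 × 60 ≈ 91.37 → round up to 92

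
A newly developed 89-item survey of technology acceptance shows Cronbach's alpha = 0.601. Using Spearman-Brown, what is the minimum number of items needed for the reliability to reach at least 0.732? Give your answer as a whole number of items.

162

Invert Spearman-Brown to solve for n:
n = r_target (1 − r_old) / [ r_old (1 − r_target) ]
n = 0.732(1 − 0.601) / [0.601(1 − 0.732)]
n = 0.292068 / 0.161068 ≈ 1.8133
So the test needs 1.8133 × 89 ≈ 161.38 items; rounding up, 162.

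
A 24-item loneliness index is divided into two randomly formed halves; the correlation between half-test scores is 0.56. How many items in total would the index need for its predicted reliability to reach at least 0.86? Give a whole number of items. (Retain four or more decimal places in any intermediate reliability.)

r_full = 2(0.56)/(1 + 0.56) = 0.7179
Solve Spearman-Brown for n: n = 0.86(1 − 0.7179) / [0.7179(1 − 0.86)] = 2.4138
Required items = 2.4138 × 24 = 57.93, so 58 items.

58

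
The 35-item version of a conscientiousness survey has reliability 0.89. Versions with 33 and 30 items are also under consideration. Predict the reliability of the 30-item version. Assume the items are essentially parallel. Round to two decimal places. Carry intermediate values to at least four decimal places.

The 33-item form is not needed; work directly from the 35-item form with n = 30/35 = 0.8571.
r_{30} = n·r / (1 + (n − 1)·r) = 0.7628 / 0.8728 ≈ 0.8740

0.87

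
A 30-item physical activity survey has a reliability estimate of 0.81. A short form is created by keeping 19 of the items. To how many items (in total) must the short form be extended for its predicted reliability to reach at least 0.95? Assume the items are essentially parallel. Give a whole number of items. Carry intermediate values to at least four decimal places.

Short-form reliability: n = 19/30 = 0.6333; r_19 = n·r/(1+(n−1)r) ≈ 0.7297
Length factor from the short form to reach 0.95: n' = 0.95(1 − 0.7297) / [0.7297(1 − 0.95)] ≈ 7.0381
Total items = 7.0381 × 19 = 133.72, rounded up to 134.

134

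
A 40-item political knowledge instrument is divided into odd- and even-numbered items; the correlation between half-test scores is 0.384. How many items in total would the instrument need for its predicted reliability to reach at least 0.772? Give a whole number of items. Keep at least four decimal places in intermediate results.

Corrected full-test reliability: r_full = 2 × 0.384 / (1 + 0.384) ≈ 0.5549
Solve Spearman-Brown for n: n = 0.772(1 − 0.5549) / [0.5549(1 − 0.772)] = 2.7160
Items = 2.7160 × 40 ≈ 108.64 → 109

109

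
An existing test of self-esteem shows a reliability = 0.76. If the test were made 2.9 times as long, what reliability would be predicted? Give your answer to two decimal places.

r_new = 2.9·0.76 / [1 + (2.9 − 1)·0.76]
     = 2.2040 / 2.4440 = 0.9018

0.90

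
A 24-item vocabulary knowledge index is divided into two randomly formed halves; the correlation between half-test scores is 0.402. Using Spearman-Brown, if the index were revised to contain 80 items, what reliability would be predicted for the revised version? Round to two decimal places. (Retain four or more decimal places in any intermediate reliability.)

0.82

Spearman-Brown correction (n = 2): r_full = 2·0.402/(1 + 0.402) = 0.5735
Then adjust to 80 items: n = 80/24 = 3.3333
r_new = n·r_full / (1 + (n − 1)·r_full) = 1.9116 / 2.3381 ≈ 0.8176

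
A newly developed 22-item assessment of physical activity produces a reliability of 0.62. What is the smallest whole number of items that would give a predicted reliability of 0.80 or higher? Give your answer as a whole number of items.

Spearman-Brown solved for the length factor n:
n = r*(1 − r) / [ r (1 − r*) ]
n = 0.80(1 − 0.62) / [0.62(1 − 0.80)]
  = 0.3040 / 0.1240 = 2.4516
Items needed = n × 22 = 2.4516 × 22 ≈ 53.94 → round up to 54

54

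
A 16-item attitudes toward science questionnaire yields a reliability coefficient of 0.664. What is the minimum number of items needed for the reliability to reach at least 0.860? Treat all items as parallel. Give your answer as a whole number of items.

50

Rearranging the Spearman-Brown formula for n,
n = r_target (1 − r_old) / [ r_old (1 − r_target) ]
n = 0.860(1 − 0.664) / [0.664(1 − 0.860)]
  = 0.288960 / 0.092960 = 3.1084
Items needed = n × 16 = 3.1084 × 16 ≈ 49.73 → round up to 50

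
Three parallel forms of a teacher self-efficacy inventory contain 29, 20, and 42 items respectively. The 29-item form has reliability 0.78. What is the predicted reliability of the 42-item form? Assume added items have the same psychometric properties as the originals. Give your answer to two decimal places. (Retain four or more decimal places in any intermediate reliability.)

0.84

Only the ratio of lengths matters: n = 42/29 = 1.4483
r_{42} = n·r / (1 + (n − 1)·r) = 1.1297 / 1.3497 ≈ 0.8370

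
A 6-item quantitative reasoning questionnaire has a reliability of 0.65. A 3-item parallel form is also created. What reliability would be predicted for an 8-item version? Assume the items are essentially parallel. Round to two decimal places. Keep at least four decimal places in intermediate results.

0.71

The 3-item form is not needed; work directly from the 6-item form with n = 8/6 = 1.3333.
r_{8} = n·r / (1 + (n − 1)·r) = 0.8666 / 1.2166 ≈ 0.7123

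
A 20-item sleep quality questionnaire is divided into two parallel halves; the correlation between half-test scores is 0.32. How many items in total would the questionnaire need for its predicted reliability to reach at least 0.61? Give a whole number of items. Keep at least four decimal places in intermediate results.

Corrected full-test reliability: r_full = 2 × 0.32 / (1 + 0.32) ≈ 0.4848
n = r_tgt(1 − r_full) / [r_full(1 − r_tgt)] = 0.61 × 0.5152 / (0.4848 × 0.39) ≈ 1.6622
Items = 1.6622 × 20 ≈ 33.24 → 34

34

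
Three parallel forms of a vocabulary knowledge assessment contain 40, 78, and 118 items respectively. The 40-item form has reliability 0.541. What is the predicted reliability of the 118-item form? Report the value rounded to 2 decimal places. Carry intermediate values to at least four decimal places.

Only the ratio of lengths matters: n = 118/40 = 2.9500
r_{118} = n·r / (1 + (n − 1)·r) = 1.5960 / 2.0550 ≈ 0.7766

0.78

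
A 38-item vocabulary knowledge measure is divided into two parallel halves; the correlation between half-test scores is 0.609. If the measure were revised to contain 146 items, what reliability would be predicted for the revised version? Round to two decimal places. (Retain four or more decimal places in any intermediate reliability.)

0.92

First correct the split-half correlation to full-test reliability: r_full = 2 × 0.609 / (1 + 0.609) ≈ 0.7570
Then adjust to 146 items: n = 146/38 = 3.8421
r_new = n·r_full / (1 + (n − 1)·r_full) = 2.9085 / 3.1515 ≈ 0.9229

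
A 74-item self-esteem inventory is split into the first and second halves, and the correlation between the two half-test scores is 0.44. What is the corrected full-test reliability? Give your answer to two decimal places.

0.61

Each half is half the length of the full test, so the full test is n = 2 times a half.
r_full = 2(0.44) / (1 + 0.44)
       = 0.8800 / 1.4400 = 0.6111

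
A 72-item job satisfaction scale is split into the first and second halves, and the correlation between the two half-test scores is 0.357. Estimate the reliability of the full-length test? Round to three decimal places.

r_full = 2(0.357) / (1 + 0.357)
       = 0.7140 / 1.3570 = 0.5262

0.526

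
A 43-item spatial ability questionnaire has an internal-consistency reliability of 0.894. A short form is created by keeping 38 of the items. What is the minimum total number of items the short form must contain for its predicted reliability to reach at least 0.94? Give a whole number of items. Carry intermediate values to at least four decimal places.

Short-form reliability: n = 38/43 = 0.8837; r_38 = n·r/(1+(n−1)r) ≈ 0.8817
Then solve for n' with r_old = 0.8817, r_target = 0.94: n' = 0.94(1 − 0.8817)/[0.8817(1 − 0.94)] = 2.1020
Items = 2.1020 × 38 ≈ 79.88 → 80

80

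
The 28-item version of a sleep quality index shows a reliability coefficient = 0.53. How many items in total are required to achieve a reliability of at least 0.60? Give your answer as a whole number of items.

38

n = 0.60 × (1 − 0.53) / [ 0.53 × (1 − 0.60) ]
n = 0.2820 / 0.2120 ≈ 1.3302
So the test needs 1.3302 × 28 ≈ 37.25 items; rounding up, 38.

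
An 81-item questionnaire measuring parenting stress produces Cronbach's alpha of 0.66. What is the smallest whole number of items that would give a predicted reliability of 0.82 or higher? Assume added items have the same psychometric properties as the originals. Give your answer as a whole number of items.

191

Spearman-Brown solved for the length factor n:
n = r_target (1 − r_old) / [ r_old (1 − r_target) ]
n = 0.82(1 − 0.66) / [0.66(1 − 0.82)]
  = 0.2788 / 0.1188 = 2.3468
Items needed = n × 81 = 2.3468 × 81 ≈ 190.09 → round up to 191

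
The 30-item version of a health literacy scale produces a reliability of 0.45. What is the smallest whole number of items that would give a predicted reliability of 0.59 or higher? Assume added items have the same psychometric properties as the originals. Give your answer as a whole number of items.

53

Spearman-Brown solved for the length factor n:
n = r_target (1 − r_old) / [ r_old (1 − r_target) ]
n = [0.59 × 0.55] / [0.45 × 0.41]
  = 0.3245 / 0.1845 = 1.7588
Items needed = n × 30 = 1.7588 × 30 ≈ 52.76 → round up to 53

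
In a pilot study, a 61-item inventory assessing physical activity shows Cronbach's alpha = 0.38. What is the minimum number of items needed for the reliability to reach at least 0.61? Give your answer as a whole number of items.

156

Spearman-Brown solved for the length factor n:
n = r_target (1 − r_old) / [ r_old (1 − r_target) ]
n = 0.61 × (1 − 0.38) / [ 0.38 × (1 − 0.61) ]
n = 0.3782 / 0.1482 ≈ 2.5520
Items needed = n × 61 = 2.5520 × 61 ≈ 155.67 → round up to 156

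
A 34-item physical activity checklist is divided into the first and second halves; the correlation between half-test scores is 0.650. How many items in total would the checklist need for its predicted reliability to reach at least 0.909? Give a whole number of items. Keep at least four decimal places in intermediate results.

r_full = 2(0.650)/(1 + 0.650) = 0.7879
Solve Spearman-Brown for n: n = 0.909(1 − 0.7879) / [0.7879(1 − 0.909)] = 2.6890
Items = 2.6890 × 34 ≈ 91.43 → 92

92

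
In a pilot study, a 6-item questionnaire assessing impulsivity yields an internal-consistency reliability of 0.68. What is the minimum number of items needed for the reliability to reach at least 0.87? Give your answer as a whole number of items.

19

n = [0.87 × 0.32] / [0.68 × 0.13]
n = 0.2784 / 0.0884 ≈ 3.1493
So the test needs 3.1493 × 6 ≈ 18.90 items; rounding up, 19.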